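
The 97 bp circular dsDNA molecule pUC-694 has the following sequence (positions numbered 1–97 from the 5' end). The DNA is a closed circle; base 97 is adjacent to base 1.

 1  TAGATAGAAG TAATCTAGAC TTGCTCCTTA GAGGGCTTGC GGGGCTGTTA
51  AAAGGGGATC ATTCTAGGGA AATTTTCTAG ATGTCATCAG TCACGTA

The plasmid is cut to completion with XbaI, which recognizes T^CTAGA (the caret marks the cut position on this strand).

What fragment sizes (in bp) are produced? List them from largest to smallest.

62, 35 bp

XbaI sites (TCTAGA) start at positions 14, 76.
XbaI cuts after the first base of each site, so after positions 14, 76.
Circular molecule, 2 cuts → 2 fragments:
  15–76 → 62 bp
  77–97 then 1–14 → 21 + 14 = 35 bp
Sorted largest to smallest: 62, 35 bp.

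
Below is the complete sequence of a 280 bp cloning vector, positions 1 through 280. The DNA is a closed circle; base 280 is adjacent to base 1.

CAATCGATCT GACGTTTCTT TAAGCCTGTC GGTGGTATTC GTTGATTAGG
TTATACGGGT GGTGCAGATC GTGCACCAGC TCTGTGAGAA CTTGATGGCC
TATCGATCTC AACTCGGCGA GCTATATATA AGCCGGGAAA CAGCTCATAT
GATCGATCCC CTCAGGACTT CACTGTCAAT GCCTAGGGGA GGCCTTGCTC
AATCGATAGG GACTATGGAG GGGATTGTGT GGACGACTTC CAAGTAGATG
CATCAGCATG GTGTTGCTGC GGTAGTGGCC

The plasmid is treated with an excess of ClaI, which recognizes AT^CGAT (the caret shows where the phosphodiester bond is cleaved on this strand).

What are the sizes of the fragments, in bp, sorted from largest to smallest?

ClaI sites (ATCGAT) start at positions 3, 102, 152, 202.
ClaI cuts after base 2 of each site, so after positions 4, 103, 153, 203.
Circular molecule, 4 cuts → 4 fragments:
  5–103 → 99 bp
  104–153 → 50 bp
  154–203 → 50 bp
  204–280 then 1–4 → 77 + 4 = 81 bp
Sorted largest to smallest: 99, 81, 50, 50 bp.

99, 81, 50, 50 bp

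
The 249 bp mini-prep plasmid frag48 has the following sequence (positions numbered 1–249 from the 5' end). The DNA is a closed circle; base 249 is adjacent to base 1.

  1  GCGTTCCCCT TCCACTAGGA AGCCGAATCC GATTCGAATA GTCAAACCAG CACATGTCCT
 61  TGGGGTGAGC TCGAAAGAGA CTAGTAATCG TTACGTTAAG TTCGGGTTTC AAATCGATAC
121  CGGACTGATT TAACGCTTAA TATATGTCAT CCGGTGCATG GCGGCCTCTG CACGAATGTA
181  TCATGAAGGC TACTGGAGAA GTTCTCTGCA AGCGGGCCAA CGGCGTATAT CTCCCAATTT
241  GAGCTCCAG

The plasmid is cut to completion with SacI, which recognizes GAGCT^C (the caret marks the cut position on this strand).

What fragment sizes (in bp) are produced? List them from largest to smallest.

SacI sites (GAGCTC) start at positions 67, 241.
SacI cuts after base 5 of each site (before the last base), so after positions 71, 245.
Circular molecule, 2 cuts → 2 fragments:
  72–245 → 174 bp
  246–249 then 1–71 → 4 + 71 = 75 bp
Sorted largest to smallest: 174, 75 bp.

174, 75 bp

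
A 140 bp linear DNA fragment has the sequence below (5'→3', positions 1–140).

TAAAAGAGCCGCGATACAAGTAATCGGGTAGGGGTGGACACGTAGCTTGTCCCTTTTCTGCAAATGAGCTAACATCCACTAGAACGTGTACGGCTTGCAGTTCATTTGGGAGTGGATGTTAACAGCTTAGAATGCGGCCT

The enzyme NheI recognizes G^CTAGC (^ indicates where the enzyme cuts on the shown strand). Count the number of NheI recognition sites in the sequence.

No occurrence of GCTAGC is present in the sequence.
NheI does not cut: 0 sites.

0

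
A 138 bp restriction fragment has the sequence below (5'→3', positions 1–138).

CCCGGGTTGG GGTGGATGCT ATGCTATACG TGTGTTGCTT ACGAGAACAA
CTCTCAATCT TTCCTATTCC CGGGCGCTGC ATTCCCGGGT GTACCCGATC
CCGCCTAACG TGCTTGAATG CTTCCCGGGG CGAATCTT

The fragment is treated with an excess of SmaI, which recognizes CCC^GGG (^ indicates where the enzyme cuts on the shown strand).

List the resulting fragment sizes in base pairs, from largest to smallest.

68, 40, 15, 12, 3 bp

SmaI sites (CCCGGG) start at positions 1, 69, 84, 124.
SmaI cuts after base 3 of each site, so after positions 3, 71, 86, 126.
Linear molecule, 4 cuts → 5 fragments:
  1–3 → 3 bp
  4–71 → 68 bp
  72–86 → 15 bp
  87–126 → 40 bp
  127–138 → 12 bp
Sorted largest to smallest: 68, 40, 15, 12, 3 bp.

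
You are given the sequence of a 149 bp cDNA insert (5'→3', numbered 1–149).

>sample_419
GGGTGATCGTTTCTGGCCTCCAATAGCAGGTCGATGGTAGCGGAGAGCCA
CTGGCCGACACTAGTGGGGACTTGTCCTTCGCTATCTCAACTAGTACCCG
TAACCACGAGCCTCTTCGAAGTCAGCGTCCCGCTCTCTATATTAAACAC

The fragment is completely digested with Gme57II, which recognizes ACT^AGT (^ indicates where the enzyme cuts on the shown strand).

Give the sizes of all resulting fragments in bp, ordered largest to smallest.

Gme57II sites (ACTAGT) start at positions 60, 90.
Gme57II cuts after base 3 of each site, so after positions 62, 92.
Linear molecule, 2 cuts → 3 fragments:
  1–62 → 62 bp
  63–92 → 30 bp
  93–149 → 57 bp
Sorted largest to smallest: 62, 57, 30 bp.

62, 57, 30 bp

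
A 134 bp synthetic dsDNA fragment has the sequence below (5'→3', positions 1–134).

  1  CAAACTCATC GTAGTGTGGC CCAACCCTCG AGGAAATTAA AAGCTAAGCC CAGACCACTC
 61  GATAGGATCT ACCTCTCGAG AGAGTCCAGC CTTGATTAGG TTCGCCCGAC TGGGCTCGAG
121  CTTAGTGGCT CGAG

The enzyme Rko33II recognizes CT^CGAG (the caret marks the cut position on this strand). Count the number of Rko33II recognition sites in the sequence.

CTCGAG occurs starting at positions 27, 75, 115, 129.
Rko33II cuts at 4 sites.

4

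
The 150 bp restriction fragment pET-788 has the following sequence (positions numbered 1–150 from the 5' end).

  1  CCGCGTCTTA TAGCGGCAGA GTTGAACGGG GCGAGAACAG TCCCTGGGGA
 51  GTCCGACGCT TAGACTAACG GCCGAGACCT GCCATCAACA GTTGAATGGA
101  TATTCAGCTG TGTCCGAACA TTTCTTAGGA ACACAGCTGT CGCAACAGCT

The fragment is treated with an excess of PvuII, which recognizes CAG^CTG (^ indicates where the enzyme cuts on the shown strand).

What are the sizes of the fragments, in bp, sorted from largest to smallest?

PvuII sites (CAGCTG) start at positions 105, 134.
PvuII cuts after base 3 of each site, so after positions 107, 136.
Linear molecule, 2 cuts → 3 fragments:
  1–107 → 107 bp
  108–136 → 29 bp
  137–150 → 14 bp
Sorted largest to smallest: 107, 29, 14 bp.

107, 29, 14 bp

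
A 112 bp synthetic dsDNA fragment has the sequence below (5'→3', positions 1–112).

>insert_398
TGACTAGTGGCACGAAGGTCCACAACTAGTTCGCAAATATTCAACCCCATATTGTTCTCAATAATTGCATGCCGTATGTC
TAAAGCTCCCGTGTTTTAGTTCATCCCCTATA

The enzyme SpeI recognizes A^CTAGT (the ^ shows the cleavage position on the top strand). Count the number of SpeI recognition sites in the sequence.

ACTAGT occurs starting at positions 3, 25.
SpeI cuts at 2 sites.

2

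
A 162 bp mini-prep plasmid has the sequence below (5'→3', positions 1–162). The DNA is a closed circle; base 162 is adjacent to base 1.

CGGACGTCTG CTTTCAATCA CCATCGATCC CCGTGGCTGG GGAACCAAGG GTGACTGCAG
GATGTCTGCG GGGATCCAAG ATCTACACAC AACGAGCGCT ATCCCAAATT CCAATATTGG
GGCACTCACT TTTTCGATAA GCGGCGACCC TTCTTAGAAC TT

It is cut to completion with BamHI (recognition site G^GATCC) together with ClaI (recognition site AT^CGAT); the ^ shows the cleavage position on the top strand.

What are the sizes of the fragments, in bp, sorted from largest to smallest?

The BamHI site (GGATCC) starts at position 72.
BamHI cuts after the first base of each site, so after position 72.
The ClaI site (ATCGAT) starts at position 23.
ClaI cuts after base 2 of each site, so after position 24.
Combined cut positions: 24, 72.
Circular molecule, 2 cuts → 2 fragments:
  25–72 → 48 bp
  73–162 then 1–24 → 90 + 24 = 114 bp
Sorted largest to smallest: 114, 48 bp.

114, 48 bp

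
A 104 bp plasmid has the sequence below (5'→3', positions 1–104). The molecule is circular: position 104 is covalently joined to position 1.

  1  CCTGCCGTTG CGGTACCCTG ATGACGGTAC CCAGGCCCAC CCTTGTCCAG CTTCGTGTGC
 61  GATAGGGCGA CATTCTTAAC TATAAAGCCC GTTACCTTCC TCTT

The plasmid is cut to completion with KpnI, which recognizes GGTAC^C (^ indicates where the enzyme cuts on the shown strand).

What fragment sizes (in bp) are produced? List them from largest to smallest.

KpnI sites (GGTACC) start at positions 12, 26.
KpnI cuts after base 5 of each site (before the last base), so after positions 16, 30.
Circular molecule, 2 cuts → 2 fragments:
  17–30 → 14 bp
  31–104 then 1–16 → 74 + 16 = 90 bp
Sorted largest to smallest: 90, 14 bp.

90, 14 bp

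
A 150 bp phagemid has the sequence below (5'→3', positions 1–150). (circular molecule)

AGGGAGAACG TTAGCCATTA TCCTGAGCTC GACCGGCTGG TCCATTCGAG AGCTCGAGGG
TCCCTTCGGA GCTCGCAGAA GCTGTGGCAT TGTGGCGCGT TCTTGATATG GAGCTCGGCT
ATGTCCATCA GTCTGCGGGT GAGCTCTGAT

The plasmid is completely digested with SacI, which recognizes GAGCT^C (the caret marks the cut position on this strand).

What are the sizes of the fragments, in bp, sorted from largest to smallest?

42, 34, 30, 25, 19 bp

SacI sites (GAGCTC) start at positions 25, 50, 69, 111, 141.
SacI cuts after base 5 of each site (before the last base), so after positions 29, 54, 73, 115, 145.
Circular molecule, 5 cuts → 5 fragments:
  30–54 → 25 bp
  55–73 → 19 bp
  74–115 → 42 bp
  116–145 → 30 bp
  146–150 then 1–29 → 5 + 29 = 34 bp
Sorted largest to smallest: 42, 34, 30, 25, 19 bp.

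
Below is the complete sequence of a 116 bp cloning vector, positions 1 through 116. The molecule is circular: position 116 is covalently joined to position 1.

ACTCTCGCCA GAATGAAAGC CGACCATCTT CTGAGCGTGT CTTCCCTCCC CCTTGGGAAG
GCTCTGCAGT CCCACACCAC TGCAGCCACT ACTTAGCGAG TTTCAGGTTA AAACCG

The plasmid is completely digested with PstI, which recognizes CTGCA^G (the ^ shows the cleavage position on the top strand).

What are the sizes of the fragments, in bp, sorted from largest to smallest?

100, 16 bp

PstI sites (CTGCAG) start at positions 64, 80.
PstI cuts after base 5 of each site (before the last base), so after positions 68, 84.
Circular molecule, 2 cuts → 2 fragments:
  69–84 → 16 bp
  85–116 then 1–68 → 32 + 68 = 100 bp
Sorted largest to smallest: 100, 16 bp.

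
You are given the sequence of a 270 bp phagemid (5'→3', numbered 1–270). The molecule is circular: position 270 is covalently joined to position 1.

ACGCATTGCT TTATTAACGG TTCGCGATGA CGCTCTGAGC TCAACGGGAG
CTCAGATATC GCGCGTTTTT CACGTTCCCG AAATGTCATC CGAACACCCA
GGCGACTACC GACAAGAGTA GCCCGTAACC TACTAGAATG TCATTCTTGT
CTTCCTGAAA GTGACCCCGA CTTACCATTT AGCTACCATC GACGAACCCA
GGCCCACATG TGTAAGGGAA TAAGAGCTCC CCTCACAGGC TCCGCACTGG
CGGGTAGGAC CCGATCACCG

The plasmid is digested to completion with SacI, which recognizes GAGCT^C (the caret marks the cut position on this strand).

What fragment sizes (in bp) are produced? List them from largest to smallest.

SacI sites (GAGCTC) start at positions 37, 48, 224.
SacI cuts after base 5 of each site (before the last base), so after positions 41, 52, 228.
Circular molecule, 3 cuts → 3 fragments:
  42–52 → 11 bp
  53–228 → 176 bp
  229–270 then 1–41 → 42 + 41 = 83 bp
Sorted largest to smallest: 176, 83, 11 bp.

176, 83, 11 bp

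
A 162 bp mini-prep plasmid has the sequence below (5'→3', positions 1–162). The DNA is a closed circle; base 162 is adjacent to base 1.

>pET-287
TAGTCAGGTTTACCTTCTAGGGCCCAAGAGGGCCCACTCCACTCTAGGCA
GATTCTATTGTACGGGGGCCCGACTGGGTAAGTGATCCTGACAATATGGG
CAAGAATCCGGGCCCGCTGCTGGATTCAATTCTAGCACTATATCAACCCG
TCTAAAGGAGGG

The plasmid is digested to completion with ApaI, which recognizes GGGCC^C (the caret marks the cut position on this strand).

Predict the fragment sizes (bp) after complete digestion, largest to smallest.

ApaI sites (GGGCCC) start at positions 20, 30, 66, 110.
ApaI cuts after base 5 of each site (before the last base), so after positions 24, 34, 70, 114.
Circular molecule, 4 cuts → 4 fragments:
  25–34 → 10 bp
  35–70 → 36 bp
  71–114 → 44 bp
  115–162 then 1–24 → 48 + 24 = 72 bp
Sorted largest to smallest: 72, 44, 36, 10 bp.

72, 44, 36, 10 bp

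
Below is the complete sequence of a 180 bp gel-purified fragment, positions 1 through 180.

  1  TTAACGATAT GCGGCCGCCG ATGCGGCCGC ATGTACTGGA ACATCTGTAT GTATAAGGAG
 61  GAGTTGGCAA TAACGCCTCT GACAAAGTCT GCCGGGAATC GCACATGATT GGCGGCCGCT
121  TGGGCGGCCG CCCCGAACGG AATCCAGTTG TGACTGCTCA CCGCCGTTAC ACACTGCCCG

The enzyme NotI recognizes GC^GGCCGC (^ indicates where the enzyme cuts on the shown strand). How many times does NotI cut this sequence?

4

GCGGCCGC occurs starting at positions 11, 23, 112, 124.
NotI cuts at 4 sites.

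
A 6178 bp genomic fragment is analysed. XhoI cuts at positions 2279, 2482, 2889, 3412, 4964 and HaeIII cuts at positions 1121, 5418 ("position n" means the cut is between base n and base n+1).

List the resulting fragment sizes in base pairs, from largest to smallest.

Combined cut positions (sorted): 1121, 2279, 2482, 2889, 3412, 4964, 5418.
Linear molecule, 7 cuts → 8 fragments:
  1121 − 0 = 1121 bp
  2279 − 1121 = 1158 bp
  2482 − 2279 = 203 bp
  2889 − 2482 = 407 bp
  3412 − 2889 = 523 bp
  4964 − 3412 = 1552 bp
  5418 − 4964 = 454 bp
  6178 − 5418 = 760 bp
Sorted largest to smallest: 1552, 1158, 1121, 760, 523, 454, 407, 203 bp.

1552, 1158, 1121, 760, 523, 454, 407, 203 bp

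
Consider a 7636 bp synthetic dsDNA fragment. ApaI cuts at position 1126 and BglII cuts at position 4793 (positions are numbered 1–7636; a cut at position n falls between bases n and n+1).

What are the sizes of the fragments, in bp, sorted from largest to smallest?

3667, 2843, 1126 bp

Combined cut positions (sorted): 1126, 4793.
Linear molecule, 2 cuts → 3 fragments:
  1126 − 0 = 1126 bp
  4793 − 1126 = 3667 bp
  7636 − 4793 = 2843 bp
Sorted largest to smallest: 3667, 2843, 1126 bp.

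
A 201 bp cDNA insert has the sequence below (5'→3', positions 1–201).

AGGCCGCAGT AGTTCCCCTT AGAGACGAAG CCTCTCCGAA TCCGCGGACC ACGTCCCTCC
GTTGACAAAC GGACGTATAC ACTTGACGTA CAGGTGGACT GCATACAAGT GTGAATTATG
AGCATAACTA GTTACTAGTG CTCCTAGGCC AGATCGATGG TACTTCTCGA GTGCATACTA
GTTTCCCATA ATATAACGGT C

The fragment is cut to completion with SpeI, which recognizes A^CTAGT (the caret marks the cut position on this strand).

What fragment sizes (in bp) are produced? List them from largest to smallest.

127, 43, 24, 7 bp

SpeI sites (ACTAGT) start at positions 127, 134, 177.
SpeI cuts after the first base of each site, so after positions 127, 134, 177.
Linear molecule, 3 cuts → 4 fragments:
  1–127 → 127 bp
  128–134 → 7 bp
  135–177 → 43 bp
  178–201 → 24 bp
Sorted largest to smallest: 127, 43, 24, 7 bp.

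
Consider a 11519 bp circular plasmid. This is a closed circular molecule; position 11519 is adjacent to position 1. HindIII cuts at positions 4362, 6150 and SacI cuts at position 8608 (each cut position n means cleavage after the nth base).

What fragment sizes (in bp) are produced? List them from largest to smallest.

Combined cut positions (sorted): 4362, 6150, 8608.
Circular molecule, 3 cuts → 3 fragments:
  6150 − 4362 = 1788 bp
  8608 − 6150 = 2458 bp
  wrap: 11519 − 8608 + 4362 = 7273 bp
Sorted largest to smallest: 7273, 2458, 1788 bp.

7273, 2458, 1788 bp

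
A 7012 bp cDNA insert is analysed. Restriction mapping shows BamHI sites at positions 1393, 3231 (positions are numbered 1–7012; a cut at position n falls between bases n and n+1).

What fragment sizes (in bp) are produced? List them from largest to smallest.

Linear molecule, 2 cuts → 3 fragments:
  1393 − 0 = 1393 bp
  3231 − 1393 = 1838 bp
  7012 − 3231 = 3781 bp
Sorted largest to smallest: 3781, 1838, 1393 bp.

3781, 1838, 1393 bp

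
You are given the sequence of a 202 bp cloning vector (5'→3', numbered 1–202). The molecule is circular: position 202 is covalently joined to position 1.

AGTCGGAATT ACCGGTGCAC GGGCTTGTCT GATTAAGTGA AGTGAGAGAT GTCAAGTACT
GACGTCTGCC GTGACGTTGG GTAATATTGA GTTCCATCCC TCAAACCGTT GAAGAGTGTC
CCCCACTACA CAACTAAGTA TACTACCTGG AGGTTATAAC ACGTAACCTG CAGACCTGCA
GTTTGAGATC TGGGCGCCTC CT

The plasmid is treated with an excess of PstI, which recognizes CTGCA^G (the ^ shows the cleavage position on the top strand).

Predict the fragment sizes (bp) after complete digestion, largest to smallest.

PstI sites (CTGCAG) start at positions 168, 176.
PstI cuts after base 5 of each site (before the last base), so after positions 172, 180.
Circular molecule, 2 cuts → 2 fragments:
  173–180 → 8 bp
  181–202 then 1–172 → 22 + 172 = 194 bp
Sorted largest to smallest: 194, 8 bp.

194, 8 bp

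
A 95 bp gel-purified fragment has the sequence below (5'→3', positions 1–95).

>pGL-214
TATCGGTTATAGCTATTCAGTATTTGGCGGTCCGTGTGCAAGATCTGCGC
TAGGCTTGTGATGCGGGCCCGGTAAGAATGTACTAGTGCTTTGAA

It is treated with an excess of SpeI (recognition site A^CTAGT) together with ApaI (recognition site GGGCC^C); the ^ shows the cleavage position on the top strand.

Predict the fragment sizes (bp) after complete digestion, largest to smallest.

The SpeI site (ACTAGT) starts at position 82.
SpeI cuts after the first base of each site, so after position 82.
The ApaI site (GGGCCC) starts at position 65.
ApaI cuts after base 5 of each site (before the last base), so after position 69.
Combined cut positions: 69, 82.
Linear molecule, 2 cuts → 3 fragments:
  1–69 → 69 bp
  70–82 → 13 bp
  83–95 → 13 bp
Sorted largest to smallest: 69, 13, 13 bp.

69, 13, 13 bp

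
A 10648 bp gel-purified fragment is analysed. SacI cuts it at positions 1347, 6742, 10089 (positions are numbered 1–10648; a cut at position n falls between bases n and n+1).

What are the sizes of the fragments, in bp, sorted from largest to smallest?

Linear molecule, 3 cuts → 4 fragments:
  1347 − 0 = 1347 bp
  6742 − 1347 = 5395 bp
  10089 − 6742 = 3347 bp
  10648 − 10089 = 559 bp
Sorted largest to smallest: 5395, 3347, 1347, 559 bp.

5395, 3347, 1347, 559 bp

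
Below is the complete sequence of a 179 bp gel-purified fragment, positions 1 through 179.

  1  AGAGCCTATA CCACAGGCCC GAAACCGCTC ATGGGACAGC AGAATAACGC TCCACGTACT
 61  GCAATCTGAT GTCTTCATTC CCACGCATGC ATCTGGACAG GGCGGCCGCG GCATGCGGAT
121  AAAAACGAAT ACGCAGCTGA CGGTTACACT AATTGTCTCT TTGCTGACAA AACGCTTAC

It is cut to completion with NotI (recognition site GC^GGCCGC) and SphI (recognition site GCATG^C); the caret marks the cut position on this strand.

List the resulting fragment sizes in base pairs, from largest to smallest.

The NotI site (GCGGCCGC) starts at position 102.
NotI cuts after base 2 of each site, so after position 103.
SphI sites (GCATGC) start at positions 85, 111.
SphI cuts after base 5 of each site (before the last base), so after positions 89, 115.
Combined cut positions: 89, 103, 115.
Linear molecule, 3 cuts → 4 fragments:
  1–89 → 89 bp
  90–103 → 14 bp
  104–115 → 12 bp
  116–179 → 64 bp
Sorted largest to smallest: 89, 64, 14, 12 bp.

89, 64, 14, 12 bp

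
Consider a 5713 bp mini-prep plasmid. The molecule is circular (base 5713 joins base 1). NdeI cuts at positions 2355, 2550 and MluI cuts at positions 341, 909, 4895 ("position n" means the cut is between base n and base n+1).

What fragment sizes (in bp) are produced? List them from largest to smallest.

Combined cut positions (sorted): 341, 909, 2355, 2550, 4895.
Circular molecule, 5 cuts → 5 fragments:
  909 − 341 = 568 bp
  2355 − 909 = 1446 bp
  2550 − 2355 = 195 bp
  4895 − 2550 = 2345 bp
  wrap: 5713 − 4895 + 341 = 1159 bp
Sorted largest to smallest: 2345, 1446, 1159, 568, 195 bp.

2345, 1446, 1159, 568, 195 bp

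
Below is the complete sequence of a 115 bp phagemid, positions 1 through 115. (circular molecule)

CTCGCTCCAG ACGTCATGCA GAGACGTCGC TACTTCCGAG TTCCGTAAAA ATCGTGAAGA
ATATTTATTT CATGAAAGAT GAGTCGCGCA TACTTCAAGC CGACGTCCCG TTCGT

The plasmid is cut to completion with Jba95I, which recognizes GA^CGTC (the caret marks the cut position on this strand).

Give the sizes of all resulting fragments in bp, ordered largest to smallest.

Jba95I sites (GACGTC) start at positions 10, 23, 102.
Jba95I cuts after base 2 of each site, so after positions 11, 24, 103.
Circular molecule, 3 cuts → 3 fragments:
  12–24 → 13 bp
  25–103 → 79 bp
  104–115 then 1–11 → 12 + 11 = 23 bp
Sorted largest to smallest: 79, 23, 13 bp.

79, 23, 13 bp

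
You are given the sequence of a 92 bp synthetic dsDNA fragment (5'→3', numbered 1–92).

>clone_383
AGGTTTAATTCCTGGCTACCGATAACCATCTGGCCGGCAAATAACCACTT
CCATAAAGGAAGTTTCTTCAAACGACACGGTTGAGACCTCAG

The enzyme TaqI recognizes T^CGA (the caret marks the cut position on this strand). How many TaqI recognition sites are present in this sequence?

0

No occurrence of TCGA is present in the sequence.
TaqI does not cut: 0 sites.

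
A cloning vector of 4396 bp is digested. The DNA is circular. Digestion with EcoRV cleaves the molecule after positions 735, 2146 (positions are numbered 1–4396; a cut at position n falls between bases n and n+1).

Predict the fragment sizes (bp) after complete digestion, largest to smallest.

2985, 1411 bp

Circular molecule, 2 cuts → 2 fragments:
  2146 − 735 = 1411 bp
  wrap: 4396 − 2146 + 735 = 2985 bp
Sorted largest to smallest: 2985, 1411 bp.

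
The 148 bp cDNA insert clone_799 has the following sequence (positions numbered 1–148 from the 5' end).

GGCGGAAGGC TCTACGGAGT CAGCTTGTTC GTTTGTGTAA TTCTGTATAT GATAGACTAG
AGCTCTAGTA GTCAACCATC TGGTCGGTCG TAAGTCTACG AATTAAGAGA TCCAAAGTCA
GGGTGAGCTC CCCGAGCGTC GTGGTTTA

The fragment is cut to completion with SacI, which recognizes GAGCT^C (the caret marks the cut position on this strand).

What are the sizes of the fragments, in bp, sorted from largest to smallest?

SacI sites (GAGCTC) start at positions 60, 125.
SacI cuts after base 5 of each site (before the last base), so after positions 64, 129.
Linear molecule, 2 cuts → 3 fragments:
  1–64 → 64 bp
  65–129 → 65 bp
  130–148 → 19 bp
Sorted largest to smallest: 65, 64, 19 bp.

65, 64, 19 bp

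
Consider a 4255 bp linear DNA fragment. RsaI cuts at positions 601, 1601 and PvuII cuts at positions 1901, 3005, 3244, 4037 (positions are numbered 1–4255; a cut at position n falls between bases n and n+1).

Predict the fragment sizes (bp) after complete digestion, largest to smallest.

1104, 1000, 793, 601, 300, 239, 218 bp

Combined cut positions (sorted): 601, 1601, 1901, 3005, 3244, 4037.
Linear molecule, 6 cuts → 7 fragments:
  601 − 0 = 601 bp
  1601 − 601 = 1000 bp
  1901 − 1601 = 300 bp
  3005 − 1901 = 1104 bp
  3244 − 3005 = 239 bp
  4037 − 3244 = 793 bp
  4255 − 4037 = 218 bp
Sorted largest to smallest: 1104, 1000, 793, 601, 300, 239, 218 bp.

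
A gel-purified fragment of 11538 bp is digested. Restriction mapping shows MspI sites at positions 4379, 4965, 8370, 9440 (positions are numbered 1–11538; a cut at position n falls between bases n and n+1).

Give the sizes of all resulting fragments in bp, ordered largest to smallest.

Linear molecule, 4 cuts → 5 fragments:
  4379 − 0 = 4379 bp
  4965 − 4379 = 586 bp
  8370 − 4965 = 3405 bp
  9440 − 8370 = 1070 bp
  11538 − 9440 = 2098 bp
Sorted largest to smallest: 4379, 3405, 2098, 1070, 586 bp.

4379, 3405, 2098, 1070, 586 bp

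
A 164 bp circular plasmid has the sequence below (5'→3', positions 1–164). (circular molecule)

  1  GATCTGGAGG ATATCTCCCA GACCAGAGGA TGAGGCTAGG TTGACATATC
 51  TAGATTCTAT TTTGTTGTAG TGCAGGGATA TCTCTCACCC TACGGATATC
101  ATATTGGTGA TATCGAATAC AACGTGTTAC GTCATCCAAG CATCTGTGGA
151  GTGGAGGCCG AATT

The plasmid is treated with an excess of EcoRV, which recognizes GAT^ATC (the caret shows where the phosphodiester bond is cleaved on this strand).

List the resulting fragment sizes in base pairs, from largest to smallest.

EcoRV sites (GATATC) start at positions 10, 77, 95, 109.
EcoRV cuts after base 3 of each site, so after positions 12, 79, 97, 111.
Circular molecule, 4 cuts → 4 fragments:
  13–79 → 67 bp
  80–97 → 18 bp
  98–111 → 14 bp
  112–164 then 1–12 → 53 + 12 = 65 bp
Sorted largest to smallest: 67, 65, 18, 14 bp.

67, 65, 18, 14 bp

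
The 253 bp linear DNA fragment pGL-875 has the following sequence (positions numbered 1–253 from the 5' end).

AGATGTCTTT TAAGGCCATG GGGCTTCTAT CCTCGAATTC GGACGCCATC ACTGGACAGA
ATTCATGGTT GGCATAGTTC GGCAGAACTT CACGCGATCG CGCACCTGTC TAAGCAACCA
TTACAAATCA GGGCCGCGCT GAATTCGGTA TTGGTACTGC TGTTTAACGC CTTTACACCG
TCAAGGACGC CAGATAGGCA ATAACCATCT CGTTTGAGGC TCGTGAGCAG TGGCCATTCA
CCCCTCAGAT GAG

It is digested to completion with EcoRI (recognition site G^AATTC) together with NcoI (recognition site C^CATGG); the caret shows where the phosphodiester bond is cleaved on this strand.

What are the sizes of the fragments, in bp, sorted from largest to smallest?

EcoRI sites (GAATTC) start at positions 35, 59, 141.
EcoRI cuts after the first base of each site, so after positions 35, 59, 141.
The NcoI site (CCATGG) starts at position 16.
NcoI cuts after the first base of each site, so after position 16.
Combined cut positions: 16, 35, 59, 141.
Linear molecule, 4 cuts → 5 fragments:
  1–16 → 16 bp
  17–35 → 19 bp
  36–59 → 24 bp
  60–141 → 82 bp
  142–253 → 112 bp
Sorted largest to smallest: 112, 82, 24, 19, 16 bp.

112, 82, 24, 19, 16 bp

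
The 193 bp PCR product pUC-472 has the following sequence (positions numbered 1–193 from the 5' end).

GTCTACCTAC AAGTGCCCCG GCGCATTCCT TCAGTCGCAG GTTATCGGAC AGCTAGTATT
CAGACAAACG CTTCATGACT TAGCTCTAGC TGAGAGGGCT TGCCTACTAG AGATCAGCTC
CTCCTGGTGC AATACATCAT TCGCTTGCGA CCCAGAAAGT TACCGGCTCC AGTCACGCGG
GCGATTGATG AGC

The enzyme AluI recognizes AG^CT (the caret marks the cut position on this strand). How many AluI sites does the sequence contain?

4

AGCT occurs starting at positions 51, 82, 88, 116.
AluI cuts at 4 sites.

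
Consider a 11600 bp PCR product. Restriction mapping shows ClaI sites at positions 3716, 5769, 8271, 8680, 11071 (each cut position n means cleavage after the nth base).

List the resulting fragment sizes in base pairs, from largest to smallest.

3716, 2502, 2391, 2053, 529, 409 bp

Linear molecule, 5 cuts → 6 fragments:
  3716 − 0 = 3716 bp
  5769 − 3716 = 2053 bp
  8271 − 5769 = 2502 bp
  8680 − 8271 = 409 bp
  11071 − 8680 = 2391 bp
  11600 − 11071 = 529 bp
Sorted largest to smallest: 3716, 2502, 2391, 2053, 529, 409 bp.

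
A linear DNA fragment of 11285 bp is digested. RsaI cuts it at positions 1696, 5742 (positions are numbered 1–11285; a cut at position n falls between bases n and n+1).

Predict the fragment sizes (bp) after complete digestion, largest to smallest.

Linear molecule, 2 cuts → 3 fragments:
  1696 − 0 = 1696 bp
  5742 − 1696 = 4046 bp
  11285 − 5742 = 5543 bp
Sorted largest to smallest: 5543, 4046, 1696 bp.

5543, 4046, 1696 bp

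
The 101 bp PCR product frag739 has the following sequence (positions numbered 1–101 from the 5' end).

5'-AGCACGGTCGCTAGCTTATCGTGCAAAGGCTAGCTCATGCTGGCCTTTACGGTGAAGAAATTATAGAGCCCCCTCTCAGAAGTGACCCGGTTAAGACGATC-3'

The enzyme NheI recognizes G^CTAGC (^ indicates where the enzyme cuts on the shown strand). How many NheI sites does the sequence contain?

GCTAGC occurs starting at positions 10, 29.
NheI cuts at 2 sites.

2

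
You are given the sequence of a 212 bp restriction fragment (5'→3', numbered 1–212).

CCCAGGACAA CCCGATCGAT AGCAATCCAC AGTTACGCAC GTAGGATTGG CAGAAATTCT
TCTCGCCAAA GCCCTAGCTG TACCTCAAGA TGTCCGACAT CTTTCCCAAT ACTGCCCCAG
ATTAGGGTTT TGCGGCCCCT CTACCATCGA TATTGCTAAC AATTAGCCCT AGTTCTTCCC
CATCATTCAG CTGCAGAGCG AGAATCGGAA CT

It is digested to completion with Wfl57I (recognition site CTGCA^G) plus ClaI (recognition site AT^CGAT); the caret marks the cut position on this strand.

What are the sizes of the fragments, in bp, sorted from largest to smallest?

The Wfl57I site (CTGCAG) starts at position 191.
Wfl57I cuts after base 5 of each site (before the last base), so after position 195.
ClaI sites (ATCGAT) start at positions 15, 146.
ClaI cuts after base 2 of each site, so after positions 16, 147.
Combined cut positions: 16, 147, 195.
Linear molecule, 3 cuts → 4 fragments:
  1–16 → 16 bp
  17–147 → 131 bp
  148–195 → 48 bp
  196–212 → 17 bp
Sorted largest to smallest: 131, 48, 17, 16 bp.

131, 48, 17, 16 bp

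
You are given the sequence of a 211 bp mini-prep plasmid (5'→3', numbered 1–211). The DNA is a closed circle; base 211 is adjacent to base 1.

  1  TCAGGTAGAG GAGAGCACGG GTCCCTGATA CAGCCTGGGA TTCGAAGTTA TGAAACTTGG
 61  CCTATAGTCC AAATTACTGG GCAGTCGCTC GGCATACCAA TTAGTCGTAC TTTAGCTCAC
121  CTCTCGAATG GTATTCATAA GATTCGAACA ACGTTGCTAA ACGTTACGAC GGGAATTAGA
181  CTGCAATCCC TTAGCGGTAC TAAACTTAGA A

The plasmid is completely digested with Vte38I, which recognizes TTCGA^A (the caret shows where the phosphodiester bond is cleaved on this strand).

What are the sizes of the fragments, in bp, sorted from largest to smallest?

109, 102 bp

Vte38I sites (TTCGAA) start at positions 41, 143.
Vte38I cuts after base 5 of each site (before the last base), so after positions 45, 147.
Circular molecule, 2 cuts → 2 fragments:
  46–147 → 102 bp
  148–211 then 1–45 → 64 + 45 = 109 bp
Sorted largest to smallest: 109, 102 bp.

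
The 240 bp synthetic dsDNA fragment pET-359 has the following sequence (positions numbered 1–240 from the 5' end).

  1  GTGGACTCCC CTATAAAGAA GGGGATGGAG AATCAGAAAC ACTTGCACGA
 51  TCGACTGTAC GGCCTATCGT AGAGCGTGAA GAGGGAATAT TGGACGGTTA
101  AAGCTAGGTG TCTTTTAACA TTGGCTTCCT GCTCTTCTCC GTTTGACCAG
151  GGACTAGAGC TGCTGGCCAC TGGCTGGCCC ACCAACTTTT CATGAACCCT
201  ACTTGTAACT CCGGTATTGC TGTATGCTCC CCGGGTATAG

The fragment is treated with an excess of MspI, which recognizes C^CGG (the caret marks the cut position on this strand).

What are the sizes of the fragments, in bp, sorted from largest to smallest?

MspI sites (CCGG) start at positions 211, 231.
MspI cuts after the first base of each site, so after positions 211, 231.
Linear molecule, 2 cuts → 3 fragments:
  1–211 → 211 bp
  212–231 → 20 bp
  232–240 → 9 bp
Sorted largest to smallest: 211, 20, 9 bp.

211, 20, 9 bp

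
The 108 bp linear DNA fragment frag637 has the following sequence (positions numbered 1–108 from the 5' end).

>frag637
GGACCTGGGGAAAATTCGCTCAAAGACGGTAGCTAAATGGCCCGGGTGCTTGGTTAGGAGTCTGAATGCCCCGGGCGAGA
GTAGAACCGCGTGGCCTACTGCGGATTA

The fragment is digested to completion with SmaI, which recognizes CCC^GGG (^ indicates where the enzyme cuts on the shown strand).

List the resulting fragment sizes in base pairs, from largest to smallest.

43, 36, 29 bp

SmaI sites (CCCGGG) start at positions 41, 70.
SmaI cuts after base 3 of each site, so after positions 43, 72.
Linear molecule, 2 cuts → 3 fragments:
  1–43 → 43 bp
  44–72 → 29 bp
  73–108 → 36 bp
Sorted largest to smallest: 43, 36, 29 bp.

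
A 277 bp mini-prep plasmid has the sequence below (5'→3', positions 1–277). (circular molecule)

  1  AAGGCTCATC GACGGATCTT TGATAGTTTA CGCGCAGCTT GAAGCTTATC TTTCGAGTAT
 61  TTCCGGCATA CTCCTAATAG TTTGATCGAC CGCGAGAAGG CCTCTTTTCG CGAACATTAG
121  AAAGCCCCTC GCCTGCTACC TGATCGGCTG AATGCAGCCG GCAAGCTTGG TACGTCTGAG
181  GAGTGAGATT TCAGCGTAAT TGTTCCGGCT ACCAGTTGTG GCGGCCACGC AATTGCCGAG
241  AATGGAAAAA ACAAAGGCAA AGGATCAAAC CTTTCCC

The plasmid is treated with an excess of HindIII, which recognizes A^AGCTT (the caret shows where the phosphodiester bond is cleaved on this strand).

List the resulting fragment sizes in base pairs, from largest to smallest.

156, 121 bp

HindIII sites (AAGCTT) start at positions 42, 163.
HindIII cuts after the first base of each site, so after positions 42, 163.
Circular molecule, 2 cuts → 2 fragments:
  43–163 → 121 bp
  164–277 then 1–42 → 114 + 42 = 156 bp
Sorted largest to smallest: 156, 121 bp.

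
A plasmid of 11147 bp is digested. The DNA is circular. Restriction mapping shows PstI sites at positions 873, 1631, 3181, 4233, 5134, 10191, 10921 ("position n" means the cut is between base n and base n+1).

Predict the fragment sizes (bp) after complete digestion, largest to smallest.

5057, 1550, 1099, 1052, 901, 758, 730 bp

Circular molecule, 7 cuts → 7 fragments:
  1631 − 873 = 758 bp
  3181 − 1631 = 1550 bp
  4233 − 3181 = 1052 bp
  5134 − 4233 = 901 bp
  10191 − 5134 = 5057 bp
  10921 − 10191 = 730 bp
  wrap: 11147 − 10921 + 873 = 1099 bp
Sorted largest to smallest: 5057, 1550, 1099, 1052, 901, 758, 730 bp.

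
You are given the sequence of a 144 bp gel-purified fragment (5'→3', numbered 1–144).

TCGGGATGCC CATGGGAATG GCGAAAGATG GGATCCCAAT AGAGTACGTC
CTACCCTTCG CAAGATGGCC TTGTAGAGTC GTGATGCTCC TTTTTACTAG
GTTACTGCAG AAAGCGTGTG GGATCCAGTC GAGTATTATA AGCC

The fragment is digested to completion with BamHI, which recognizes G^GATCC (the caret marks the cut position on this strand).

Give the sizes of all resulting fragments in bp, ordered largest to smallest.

BamHI sites (GGATCC) start at positions 31, 121.
BamHI cuts after the first base of each site, so after positions 31, 121.
Linear molecule, 2 cuts → 3 fragments:
  1–31 → 31 bp
  32–121 → 90 bp
  122–144 → 23 bp
Sorted largest to smallest: 90, 31, 23 bp.

90, 31, 23 bp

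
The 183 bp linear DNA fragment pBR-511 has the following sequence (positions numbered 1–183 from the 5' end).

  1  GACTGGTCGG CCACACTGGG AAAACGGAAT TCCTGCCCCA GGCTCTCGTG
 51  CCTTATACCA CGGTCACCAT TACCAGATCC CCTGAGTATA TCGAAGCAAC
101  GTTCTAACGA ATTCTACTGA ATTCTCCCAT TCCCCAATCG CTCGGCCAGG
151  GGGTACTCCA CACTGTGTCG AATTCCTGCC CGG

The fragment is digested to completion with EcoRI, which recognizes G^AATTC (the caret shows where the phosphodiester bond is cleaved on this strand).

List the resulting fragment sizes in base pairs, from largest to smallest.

82, 51, 27, 13, 10 bp

EcoRI sites (GAATTC) start at positions 27, 109, 119, 170.
EcoRI cuts after the first base of each site, so after positions 27, 109, 119, 170.
Linear molecule, 4 cuts → 5 fragments:
  1–27 → 27 bp
  28–109 → 82 bp
  110–119 → 10 bp
  120–170 → 51 bp
  171–183 → 13 bp
Sorted largest to smallest: 82, 51, 27, 13, 10 bp.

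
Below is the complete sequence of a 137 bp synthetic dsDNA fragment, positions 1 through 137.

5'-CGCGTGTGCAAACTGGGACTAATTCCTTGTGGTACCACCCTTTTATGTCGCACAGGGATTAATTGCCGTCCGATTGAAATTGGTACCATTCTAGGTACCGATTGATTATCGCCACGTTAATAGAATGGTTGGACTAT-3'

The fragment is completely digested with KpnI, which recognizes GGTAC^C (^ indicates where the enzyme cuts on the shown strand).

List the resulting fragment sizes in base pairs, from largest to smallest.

51, 39, 35, 12 bp

KpnI sites (GGTACC) start at positions 31, 82, 94.
KpnI cuts after base 5 of each site (before the last base), so after positions 35, 86, 98.
Linear molecule, 3 cuts → 4 fragments:
  1–35 → 35 bp
  36–86 → 51 bp
  87–98 → 12 bp
  99–137 → 39 bp
Sorted largest to smallest: 51, 39, 35, 12 bp.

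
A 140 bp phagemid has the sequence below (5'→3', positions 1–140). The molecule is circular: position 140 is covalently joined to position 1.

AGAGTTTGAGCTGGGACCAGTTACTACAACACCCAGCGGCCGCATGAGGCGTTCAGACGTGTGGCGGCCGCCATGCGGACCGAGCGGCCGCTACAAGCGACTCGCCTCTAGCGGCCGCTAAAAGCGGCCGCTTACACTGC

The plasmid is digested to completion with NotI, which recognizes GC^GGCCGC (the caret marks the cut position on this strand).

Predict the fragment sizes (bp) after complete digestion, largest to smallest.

52, 28, 27, 20, 13 bp

NotI sites (GCGGCCGC) start at positions 36, 64, 84, 111, 124.
NotI cuts after base 2 of each site, so after positions 37, 65, 85, 112, 125.
Circular molecule, 5 cuts → 5 fragments:
  38–65 → 28 bp
  66–85 → 20 bp
  86–112 → 27 bp
  113–125 → 13 bp
  126–140 then 1–37 → 15 + 37 = 52 bp
Sorted largest to smallest: 52, 28, 27, 20, 13 bp.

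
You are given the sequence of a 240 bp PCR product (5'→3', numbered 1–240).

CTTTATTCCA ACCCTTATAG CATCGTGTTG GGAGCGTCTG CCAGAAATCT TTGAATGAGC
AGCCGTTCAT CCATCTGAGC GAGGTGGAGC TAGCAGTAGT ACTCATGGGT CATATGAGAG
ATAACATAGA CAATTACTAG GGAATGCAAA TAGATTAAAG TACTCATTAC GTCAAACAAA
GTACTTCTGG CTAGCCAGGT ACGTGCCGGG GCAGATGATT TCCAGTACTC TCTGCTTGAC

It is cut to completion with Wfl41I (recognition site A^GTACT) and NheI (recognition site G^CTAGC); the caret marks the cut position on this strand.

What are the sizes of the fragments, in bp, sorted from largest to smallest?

Wfl41I sites (AGTACT) start at positions 98, 159, 180, 224.
Wfl41I cuts after the first base of each site, so after positions 98, 159, 180, 224.
NheI sites (GCTAGC) start at positions 89, 190.
NheI cuts after the first base of each site, so after positions 89, 190.
Combined cut positions: 89, 98, 159, 180, 190, 224.
Linear molecule, 6 cuts → 7 fragments:
  1–89 → 89 bp
  90–98 → 9 bp
  99–159 → 61 bp
  160–180 → 21 bp
  181–190 → 10 bp
  191–224 → 34 bp
  225–240 → 16 bp
Sorted largest to smallest: 89, 61, 34, 21, 16, 10, 9 bp.

89, 61, 34, 21, 16, 10, 9 bp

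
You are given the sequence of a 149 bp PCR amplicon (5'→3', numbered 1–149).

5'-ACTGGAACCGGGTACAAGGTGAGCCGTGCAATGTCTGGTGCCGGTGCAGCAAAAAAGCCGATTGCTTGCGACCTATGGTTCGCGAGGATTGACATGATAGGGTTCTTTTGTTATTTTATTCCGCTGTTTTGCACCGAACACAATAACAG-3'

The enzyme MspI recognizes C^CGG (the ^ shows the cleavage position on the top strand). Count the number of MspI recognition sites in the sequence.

CCGG occurs starting at positions 8, 41.
MspI cuts at 2 sites.

2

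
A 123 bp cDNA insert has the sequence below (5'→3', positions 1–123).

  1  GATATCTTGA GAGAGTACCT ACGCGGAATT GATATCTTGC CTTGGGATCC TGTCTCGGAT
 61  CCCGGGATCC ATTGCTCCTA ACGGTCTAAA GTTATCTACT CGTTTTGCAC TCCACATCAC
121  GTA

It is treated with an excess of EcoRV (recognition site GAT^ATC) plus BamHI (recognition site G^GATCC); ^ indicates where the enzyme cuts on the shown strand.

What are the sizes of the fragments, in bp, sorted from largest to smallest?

EcoRV sites (GATATC) start at positions 1, 31.
EcoRV cuts after base 3 of each site, so after positions 3, 33.
BamHI sites (GGATCC) start at positions 45, 57, 65.
BamHI cuts after the first base of each site, so after positions 45, 57, 65.
Combined cut positions: 3, 33, 45, 57, 65.
Linear molecule, 5 cuts → 6 fragments:
  1–3 → 3 bp
  4–33 → 30 bp
  34–45 → 12 bp
  46–57 → 12 bp
  58–65 → 8 bp
  66–123 → 58 bp
Sorted largest to smallest: 58, 30, 12, 12, 8, 3 bp.

58, 30, 12, 12, 8, 3 bp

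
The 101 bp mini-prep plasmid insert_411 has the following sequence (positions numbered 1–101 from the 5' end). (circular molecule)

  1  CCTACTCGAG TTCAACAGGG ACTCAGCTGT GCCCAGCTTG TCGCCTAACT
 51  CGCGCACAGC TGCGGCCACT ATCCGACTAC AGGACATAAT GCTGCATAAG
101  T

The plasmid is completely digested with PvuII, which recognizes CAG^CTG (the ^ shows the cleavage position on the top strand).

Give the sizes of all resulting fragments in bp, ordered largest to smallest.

68, 33 bp

PvuII sites (CAGCTG) start at positions 24, 57.
PvuII cuts after base 3 of each site, so after positions 26, 59.
Circular molecule, 2 cuts → 2 fragments:
  27–59 → 33 bp
  60–101 then 1–26 → 42 + 26 = 68 bp
Sorted largest to smallest: 68, 33 bp.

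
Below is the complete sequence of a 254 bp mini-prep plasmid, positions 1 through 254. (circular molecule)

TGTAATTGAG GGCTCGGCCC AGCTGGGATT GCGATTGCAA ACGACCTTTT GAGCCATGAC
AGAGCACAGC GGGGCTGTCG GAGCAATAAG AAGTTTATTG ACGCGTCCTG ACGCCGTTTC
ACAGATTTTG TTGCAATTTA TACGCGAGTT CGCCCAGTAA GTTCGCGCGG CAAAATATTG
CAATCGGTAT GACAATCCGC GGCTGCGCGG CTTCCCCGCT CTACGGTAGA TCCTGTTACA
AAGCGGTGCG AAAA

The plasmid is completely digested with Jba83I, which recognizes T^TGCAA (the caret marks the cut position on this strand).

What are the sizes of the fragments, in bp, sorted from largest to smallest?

Jba83I sites (TTGCAA) start at positions 35, 131, 178.
Jba83I cuts after the first base of each site, so after positions 35, 131, 178.
Circular molecule, 3 cuts → 3 fragments:
  36–131 → 96 bp
  132–178 → 47 bp
  179–254 then 1–35 → 76 + 35 = 111 bp
Sorted largest to smallest: 111, 96, 47 bp.

111, 96, 47 bp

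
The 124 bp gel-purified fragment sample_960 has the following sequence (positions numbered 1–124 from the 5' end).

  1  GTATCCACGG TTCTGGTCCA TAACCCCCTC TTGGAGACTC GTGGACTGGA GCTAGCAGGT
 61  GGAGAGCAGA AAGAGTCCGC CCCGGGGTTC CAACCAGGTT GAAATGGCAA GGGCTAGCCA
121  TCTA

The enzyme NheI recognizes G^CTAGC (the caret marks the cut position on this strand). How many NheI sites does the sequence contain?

GCTAGC occurs starting at positions 51, 113.
NheI cuts at 2 sites.

2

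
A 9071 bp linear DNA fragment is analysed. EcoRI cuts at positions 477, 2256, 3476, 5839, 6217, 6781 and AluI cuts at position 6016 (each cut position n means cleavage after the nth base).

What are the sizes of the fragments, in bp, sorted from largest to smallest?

2363, 2290, 1779, 1220, 564, 477, 201, 177 bp

Combined cut positions (sorted): 477, 2256, 3476, 5839, 6016, 6217, 6781.
Linear molecule, 7 cuts → 8 fragments:
  477 − 0 = 477 bp
  2256 − 477 = 1779 bp
  3476 − 2256 = 1220 bp
  5839 − 3476 = 2363 bp
  6016 − 5839 = 177 bp
  6217 − 6016 = 201 bp
  6781 − 6217 = 564 bp
  9071 − 6781 = 2290 bp
Sorted largest to smallest: 2363, 2290, 1779, 1220, 564, 477, 201, 177 bp.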